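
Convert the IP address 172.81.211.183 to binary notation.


172 = 10101100
81 = 01010001
211 = 11010011
183 = 10110111
Binary: 10101100.01010001.11010011.10110111


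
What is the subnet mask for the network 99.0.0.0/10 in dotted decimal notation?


/10 means 10 network bits, 22 host bits
Binary: 11111111110000000000000000000000
Mask: 255.192.0.0


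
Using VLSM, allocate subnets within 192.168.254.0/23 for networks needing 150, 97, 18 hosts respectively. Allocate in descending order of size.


150 hosts -> /24 (254 usable): 192.168.254.0/24
97 hosts -> /25 (126 usable): 192.168.255.0/25
18 hosts -> /27 (30 usable): 192.168.255.128/27
Allocation: 192.168.254.0/24 (150 hosts, 254 usable); 192.168.255.0/25 (97 hosts, 126 usable); 192.168.255.128/27 (18 hosts, 30 usable)


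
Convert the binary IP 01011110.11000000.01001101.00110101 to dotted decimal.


01011110 = 94
11000000 = 192
01001101 = 77
00110101 = 53
IP: 94.192.77.53


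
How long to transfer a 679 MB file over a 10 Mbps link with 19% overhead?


Effective throughput = 10 * (1 - 19/100) = 8.1 Mbps
File size in Mb = 679 * 8 = 5432 Mb
Time = 5432 / 8.1
Time = 670.6173 seconds


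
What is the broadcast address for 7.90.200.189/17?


Network: 7.90.128.0/17
Host bits = 15
Set all host bits to 1:
Broadcast: 7.90.255.255


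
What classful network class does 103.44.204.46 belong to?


First octet: 103
Binary: 01100111
0xxxxxxx -> Class A (1-126)
Class A, default mask 255.0.0.0 (/8)


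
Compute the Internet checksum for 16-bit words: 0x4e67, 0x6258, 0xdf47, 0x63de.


Sum all words (with carry folding):
+ 0x4e67 = 0x4e67
+ 0x6258 = 0xb0bf
+ 0xdf47 = 0x9007
+ 0x63de = 0xf3e5
One's complement: ~0xf3e5
Checksum = 0x0c1a


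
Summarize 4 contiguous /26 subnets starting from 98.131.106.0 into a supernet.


Original prefix: /26
Number of subnets: 4 = 2^2
New prefix = 26 - 2 = 24
Supernet: 98.131.106.0/24


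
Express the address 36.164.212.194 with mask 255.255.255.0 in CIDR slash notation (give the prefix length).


Binary: 11111111.11111111.11111111.00000000
Count leading 1s
Prefix: /24


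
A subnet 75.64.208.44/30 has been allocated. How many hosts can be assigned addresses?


Host bits = 32 - 30 = 2
Total addresses = 2^2 = 4
Usable = total - 2 (network and broadcast)
Usable hosts: 2


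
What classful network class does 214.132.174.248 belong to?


First octet: 214
Binary: 11010110
110xxxxx -> Class C (192-223)
Class C, default mask 255.255.255.0 (/24)


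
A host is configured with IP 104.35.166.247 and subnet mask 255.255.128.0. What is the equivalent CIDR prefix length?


Binary: 11111111.11111111.10000000.00000000
Count leading 1s
Prefix: /17


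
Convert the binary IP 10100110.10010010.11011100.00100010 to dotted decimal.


10100110 = 166
10010010 = 146
11011100 = 220
00100010 = 34
IP: 166.146.220.34


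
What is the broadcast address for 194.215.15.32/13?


Network: 194.208.0.0/13
Host bits = 19
Set all host bits to 1:
Broadcast: 194.215.255.255


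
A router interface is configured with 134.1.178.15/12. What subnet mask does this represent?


/12 means 12 network bits, 20 host bits
Binary: 11111111111100000000000000000000
Mask: 255.240.0.0


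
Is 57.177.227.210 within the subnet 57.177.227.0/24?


Subnet network: 57.177.227.0
Test IP AND mask: 57.177.227.0
Yes, 57.177.227.210 is in 57.177.227.0/24


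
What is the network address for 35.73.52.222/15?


IP:   00100011.01001001.00110100.11011110
Mask: 11111111.11111110.00000000.00000000
AND operation:
Net:  00100011.01001000.00000000.00000000
Network: 35.72.0.0/15


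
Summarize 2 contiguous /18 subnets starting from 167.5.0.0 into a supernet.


Original prefix: /18
Number of subnets: 2 = 2^1
New prefix = 18 - 1 = 17
Supernet: 167.5.0.0/17


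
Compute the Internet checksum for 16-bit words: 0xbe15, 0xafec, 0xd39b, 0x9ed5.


Sum all words (with carry folding):
+ 0xbe15 = 0xbe15
+ 0xafec = 0x6e02
+ 0xd39b = 0x419e
+ 0x9ed5 = 0xe073
One's complement: ~0xe073
Checksum = 0x1f8c


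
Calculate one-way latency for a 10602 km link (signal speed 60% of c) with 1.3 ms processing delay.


Speed = 0.6 * 3e5 km/s = 180000 km/s
Propagation delay = 10602 / 180000 = 0.0589 s = 58.9 ms
Processing delay = 1.3 ms
Total one-way latency = 60.2 ms


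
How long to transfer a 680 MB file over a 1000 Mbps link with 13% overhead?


Effective throughput = 1000 * (1 - 13/100) = 870 Mbps
File size in Mb = 680 * 8 = 5440 Mb
Time = 5440 / 870
Time = 6.2529 seconds


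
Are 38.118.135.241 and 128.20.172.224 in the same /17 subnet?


Mask: 255.255.128.0
38.118.135.241 AND mask = 38.118.128.0
128.20.172.224 AND mask = 128.20.128.0
No, different subnets (38.118.128.0 vs 128.20.128.0)


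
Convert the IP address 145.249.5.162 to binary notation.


145 = 10010001
249 = 11111001
5 = 00000101
162 = 10100010
Binary: 10010001.11111001.00000101.10100010


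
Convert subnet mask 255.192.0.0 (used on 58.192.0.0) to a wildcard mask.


Subnet mask: 255.192.0.0
Wildcard = 255.255.255.255 - subnet mask
255 - 255 = 0
255 - 192 = 63
255 - 0 = 255
255 - 0 = 255
Wildcard: 0.63.255.255


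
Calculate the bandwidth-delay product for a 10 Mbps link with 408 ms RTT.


BDP = bandwidth * RTT
= 10 Mbps * 408 ms
= 10 * 1e6 * 408 / 1000 bits
= 4080000 bits
= 510000 bytes
= 498.0469 KB
BDP = 4080000 bits (510000 bytes)


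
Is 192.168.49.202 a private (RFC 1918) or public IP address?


RFC 1918 private ranges:
  10.0.0.0/8 (10.0.0.0 - 10.255.255.255)
  172.16.0.0/12 (172.16.0.0 - 172.31.255.255)
  192.168.0.0/16 (192.168.0.0 - 192.168.255.255)
Private (in 192.168.0.0/16)


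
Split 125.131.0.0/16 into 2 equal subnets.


New prefix = 16 + 1 = 17
Each subnet has 32768 addresses
  125.131.0.0/17
  125.131.128.0/17
Subnets: 125.131.0.0/17, 125.131.128.0/17


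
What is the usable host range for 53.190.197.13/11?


Network: 53.160.0.0
Broadcast: 53.191.255.255
First usable = network + 1
Last usable = broadcast - 1
Range: 53.160.0.1 to 53.191.255.254


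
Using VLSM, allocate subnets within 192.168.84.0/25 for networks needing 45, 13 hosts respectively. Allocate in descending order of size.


45 hosts -> /26 (62 usable): 192.168.84.0/26
13 hosts -> /28 (14 usable): 192.168.84.64/28
Allocation: 192.168.84.0/26 (45 hosts, 62 usable); 192.168.84.64/28 (13 hosts, 14 usable)


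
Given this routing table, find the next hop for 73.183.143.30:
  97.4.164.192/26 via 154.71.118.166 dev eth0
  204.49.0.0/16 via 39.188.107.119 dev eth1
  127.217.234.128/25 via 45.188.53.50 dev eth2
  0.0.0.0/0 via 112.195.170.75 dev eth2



Longest prefix match for 73.183.143.30:
  /26 97.4.164.192: no
  /16 204.49.0.0: no
  /25 127.217.234.128: no
  /0 0.0.0.0: MATCH
Selected: next-hop 112.195.170.75 via eth2 (matched /0)


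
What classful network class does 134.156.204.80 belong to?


First octet: 134
Binary: 10000110
10xxxxxx -> Class B (128-191)
Class B, default mask 255.255.0.0 (/16)


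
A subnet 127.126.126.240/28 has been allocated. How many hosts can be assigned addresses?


Host bits = 32 - 28 = 4
Total addresses = 2^4 = 16
Usable = total - 2 (network and broadcast)
Usable hosts: 14


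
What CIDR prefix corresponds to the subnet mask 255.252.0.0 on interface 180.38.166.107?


Binary: 11111111.11111100.00000000.00000000
Count leading 1s
Prefix: /14


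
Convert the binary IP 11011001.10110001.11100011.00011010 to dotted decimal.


11011001 = 217
10110001 = 177
11100011 = 227
00011010 = 26
IP: 217.177.227.26


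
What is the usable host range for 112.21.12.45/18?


Network: 112.21.0.0
Broadcast: 112.21.63.255
First usable = network + 1
Last usable = broadcast - 1
Range: 112.21.0.1 to 112.21.63.254


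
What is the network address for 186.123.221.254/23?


IP:   10111010.01111011.11011101.11111110
Mask: 11111111.11111111.11111110.00000000
AND operation:
Net:  10111010.01111011.11011100.00000000
Network: 186.123.220.0/23


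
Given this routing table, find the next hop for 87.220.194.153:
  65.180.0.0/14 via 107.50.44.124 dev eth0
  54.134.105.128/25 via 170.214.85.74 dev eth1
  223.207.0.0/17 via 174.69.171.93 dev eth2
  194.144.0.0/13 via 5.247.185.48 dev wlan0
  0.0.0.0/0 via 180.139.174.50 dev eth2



Longest prefix match for 87.220.194.153:
  /14 65.180.0.0: no
  /25 54.134.105.128: no
  /17 223.207.0.0: no
  /13 194.144.0.0: no
  /0 0.0.0.0: MATCH
Selected: next-hop 180.139.174.50 via eth2 (matched /0)


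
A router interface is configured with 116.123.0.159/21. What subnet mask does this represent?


/21 means 21 network bits, 11 host bits
Binary: 11111111111111111111100000000000
Mask: 255.255.248.0


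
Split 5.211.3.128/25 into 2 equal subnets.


New prefix = 25 + 1 = 26
Each subnet has 64 addresses
  5.211.3.128/26
  5.211.3.192/26
Subnets: 5.211.3.128/26, 5.211.3.192/26


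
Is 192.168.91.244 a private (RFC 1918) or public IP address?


RFC 1918 private ranges:
  10.0.0.0/8 (10.0.0.0 - 10.255.255.255)
  172.16.0.0/12 (172.16.0.0 - 172.31.255.255)
  192.168.0.0/16 (192.168.0.0 - 192.168.255.255)
Private (in 192.168.0.0/16)


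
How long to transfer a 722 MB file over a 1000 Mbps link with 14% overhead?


Effective throughput = 1000 * (1 - 14/100) = 860 Mbps
File size in Mb = 722 * 8 = 5776 Mb
Time = 5776 / 860
Time = 6.7163 seconds


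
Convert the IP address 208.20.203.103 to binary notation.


208 = 11010000
20 = 00010100
203 = 11001011
103 = 01100111
Binary: 11010000.00010100.11001011.01100111


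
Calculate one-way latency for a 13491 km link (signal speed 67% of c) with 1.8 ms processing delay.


Speed = 0.67 * 3e5 km/s = 201000 km/s
Propagation delay = 13491 / 201000 = 0.0671 s = 67.1194 ms
Processing delay = 1.8 ms
Total one-way latency = 68.9194 ms


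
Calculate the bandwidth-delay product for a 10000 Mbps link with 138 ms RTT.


BDP = bandwidth * RTT
= 10000 Mbps * 138 ms
= 10000 * 1e6 * 138 / 1000 bits
= 1380000000 bits
= 172500000 bytes
= 168457.0312 KB
BDP = 1380000000 bits (172500000 bytes)


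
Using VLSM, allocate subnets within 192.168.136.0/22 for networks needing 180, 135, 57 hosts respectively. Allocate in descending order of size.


180 hosts -> /24 (254 usable): 192.168.136.0/24
135 hosts -> /24 (254 usable): 192.168.137.0/24
57 hosts -> /26 (62 usable): 192.168.138.0/26
Allocation: 192.168.136.0/24 (180 hosts, 254 usable); 192.168.137.0/24 (135 hosts, 254 usable); 192.168.138.0/26 (57 hosts, 62 usable)


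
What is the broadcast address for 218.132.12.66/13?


Network: 218.128.0.0/13
Host bits = 19
Set all host bits to 1:
Broadcast: 218.135.255.255


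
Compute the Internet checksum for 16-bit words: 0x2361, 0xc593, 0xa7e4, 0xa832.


Sum all words (with carry folding):
+ 0x2361 = 0x2361
+ 0xc593 = 0xe8f4
+ 0xa7e4 = 0x90d9
+ 0xa832 = 0x390c
One's complement: ~0x390c
Checksum = 0xc6f3


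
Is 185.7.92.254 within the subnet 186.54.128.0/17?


Subnet network: 186.54.128.0
Test IP AND mask: 185.7.0.0
No, 185.7.92.254 is not in 186.54.128.0/17


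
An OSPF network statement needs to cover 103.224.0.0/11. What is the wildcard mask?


Subnet mask: 255.224.0.0
Wildcard = 255.255.255.255 - subnet mask
255 - 255 = 0
255 - 224 = 31
255 - 0 = 255
255 - 0 = 255
Wildcard: 0.31.255.255


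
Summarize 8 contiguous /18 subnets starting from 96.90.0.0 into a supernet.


Original prefix: /18
Number of subnets: 8 = 2^3
New prefix = 18 - 3 = 15
Supernet: 96.90.0.0/15


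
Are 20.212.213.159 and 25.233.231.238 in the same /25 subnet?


Mask: 255.255.255.128
20.212.213.159 AND mask = 20.212.213.128
25.233.231.238 AND mask = 25.233.231.128
No, different subnets (20.212.213.128 vs 25.233.231.128)


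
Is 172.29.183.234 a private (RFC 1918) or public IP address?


RFC 1918 private ranges:
  10.0.0.0/8 (10.0.0.0 - 10.255.255.255)
  172.16.0.0/12 (172.16.0.0 - 172.31.255.255)
  192.168.0.0/16 (192.168.0.0 - 192.168.255.255)
Private (in 172.16.0.0/12)


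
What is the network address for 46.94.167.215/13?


IP:   00101110.01011110.10100111.11010111
Mask: 11111111.11111000.00000000.00000000
AND operation:
Net:  00101110.01011000.00000000.00000000
Network: 46.88.0.0/13


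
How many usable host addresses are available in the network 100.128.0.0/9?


Host bits = 32 - 9 = 23
Total addresses = 2^23 = 8388608
Usable = total - 2 (network and broadcast)
Usable hosts: 8388606


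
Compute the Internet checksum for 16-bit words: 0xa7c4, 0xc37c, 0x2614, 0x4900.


Sum all words (with carry folding):
+ 0xa7c4 = 0xa7c4
+ 0xc37c = 0x6b41
+ 0x2614 = 0x9155
+ 0x4900 = 0xda55
One's complement: ~0xda55
Checksum = 0x25aa


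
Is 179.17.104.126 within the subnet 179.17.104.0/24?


Subnet network: 179.17.104.0
Test IP AND mask: 179.17.104.0
Yes, 179.17.104.126 is in 179.17.104.0/24


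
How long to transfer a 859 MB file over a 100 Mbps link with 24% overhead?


Effective throughput = 100 * (1 - 24/100) = 76 Mbps
File size in Mb = 859 * 8 = 6872 Mb
Time = 6872 / 76
Time = 90.4211 seconds


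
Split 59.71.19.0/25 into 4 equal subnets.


New prefix = 25 + 2 = 27
Each subnet has 32 addresses
  59.71.19.0/27
  59.71.19.32/27
  59.71.19.64/27
  59.71.19.96/27
Subnets: 59.71.19.0/27, 59.71.19.32/27, 59.71.19.64/27, 59.71.19.96/27


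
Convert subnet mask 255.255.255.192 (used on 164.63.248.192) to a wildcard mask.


Subnet mask: 255.255.255.192
Wildcard = 255.255.255.255 - subnet mask
255 - 255 = 0
255 - 255 = 0
255 - 255 = 0
255 - 192 = 63
Wildcard: 0.0.0.63


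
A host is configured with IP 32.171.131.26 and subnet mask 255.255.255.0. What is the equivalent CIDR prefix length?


Binary: 11111111.11111111.11111111.00000000
Count leading 1s
Prefix: /24


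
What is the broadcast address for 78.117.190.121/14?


Network: 78.116.0.0/14
Host bits = 18
Set all host bits to 1:
Broadcast: 78.119.255.255


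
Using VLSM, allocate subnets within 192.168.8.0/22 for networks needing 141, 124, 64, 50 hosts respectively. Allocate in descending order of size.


141 hosts -> /24 (254 usable): 192.168.8.0/24
124 hosts -> /25 (126 usable): 192.168.9.0/25
64 hosts -> /25 (126 usable): 192.168.9.128/25
50 hosts -> /26 (62 usable): 192.168.10.0/26
Allocation: 192.168.8.0/24 (141 hosts, 254 usable); 192.168.9.0/25 (124 hosts, 126 usable); 192.168.9.128/25 (64 hosts, 126 usable); 192.168.10.0/26 (50 hosts, 62 usable)


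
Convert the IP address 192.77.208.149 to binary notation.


192 = 11000000
77 = 01001101
208 = 11010000
149 = 10010101
Binary: 11000000.01001101.11010000.10010101


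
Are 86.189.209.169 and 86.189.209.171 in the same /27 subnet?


Mask: 255.255.255.224
86.189.209.169 AND mask = 86.189.209.160
86.189.209.171 AND mask = 86.189.209.160
Yes, same subnet (86.189.209.160)


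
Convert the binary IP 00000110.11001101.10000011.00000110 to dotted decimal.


00000110 = 6
11001101 = 205
10000011 = 131
00000110 = 6
IP: 6.205.131.6


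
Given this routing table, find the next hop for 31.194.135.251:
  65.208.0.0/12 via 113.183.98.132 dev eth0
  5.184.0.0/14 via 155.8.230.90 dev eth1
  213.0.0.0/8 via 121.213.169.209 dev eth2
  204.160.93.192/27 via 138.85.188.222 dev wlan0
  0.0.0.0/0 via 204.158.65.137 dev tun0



Longest prefix match for 31.194.135.251:
  /12 65.208.0.0: no
  /14 5.184.0.0: no
  /8 213.0.0.0: no
  /27 204.160.93.192: no
  /0 0.0.0.0: MATCH
Selected: next-hop 204.158.65.137 via tun0 (matched /0)


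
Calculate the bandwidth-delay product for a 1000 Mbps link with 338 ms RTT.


BDP = bandwidth * RTT
= 1000 Mbps * 338 ms
= 1000 * 1e6 * 338 / 1000 bits
= 338000000 bits
= 42250000 bytes
= 41259.7656 KB
BDP = 338000000 bits (42250000 bytes)


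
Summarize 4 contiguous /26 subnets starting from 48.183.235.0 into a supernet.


Original prefix: /26
Number of subnets: 4 = 2^2
New prefix = 26 - 2 = 24
Supernet: 48.183.235.0/24


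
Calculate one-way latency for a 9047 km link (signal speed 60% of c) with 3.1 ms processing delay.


Speed = 0.6 * 3e5 km/s = 180000 km/s
Propagation delay = 9047 / 180000 = 0.0503 s = 50.2611 ms
Processing delay = 3.1 ms
Total one-way latency = 53.3611 ms


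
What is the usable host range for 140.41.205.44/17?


Network: 140.41.128.0
Broadcast: 140.41.255.255
First usable = network + 1
Last usable = broadcast - 1
Range: 140.41.128.1 to 140.41.255.254


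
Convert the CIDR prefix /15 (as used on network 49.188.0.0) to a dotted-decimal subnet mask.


/15 means 15 network bits, 17 host bits
Binary: 11111111111111100000000000000000
Mask: 255.254.0.0


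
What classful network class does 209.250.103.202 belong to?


First octet: 209
Binary: 11010001
110xxxxx -> Class C (192-223)
Class C, default mask 255.255.255.0 (/24)


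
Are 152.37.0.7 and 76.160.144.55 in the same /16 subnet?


Mask: 255.255.0.0
152.37.0.7 AND mask = 152.37.0.0
76.160.144.55 AND mask = 76.160.0.0
No, different subnets (152.37.0.0 vs 76.160.0.0)


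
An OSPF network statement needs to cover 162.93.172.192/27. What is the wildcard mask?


Subnet mask: 255.255.255.224
Wildcard = 255.255.255.255 - subnet mask
255 - 255 = 0
255 - 255 = 0
255 - 255 = 0
255 - 224 = 31
Wildcard: 0.0.0.31


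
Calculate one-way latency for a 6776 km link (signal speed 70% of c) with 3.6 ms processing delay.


Speed = 0.7 * 3e5 km/s = 210000 km/s
Propagation delay = 6776 / 210000 = 0.0323 s = 32.2667 ms
Processing delay = 3.6 ms
Total one-way latency = 35.8667 ms


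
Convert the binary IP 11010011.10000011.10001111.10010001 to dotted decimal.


11010011 = 211
10000011 = 131
10001111 = 143
10010001 = 145
IP: 211.131.143.145


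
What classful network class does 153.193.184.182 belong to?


First octet: 153
Binary: 10011001
10xxxxxx -> Class B (128-191)
Class B, default mask 255.255.0.0 (/16)


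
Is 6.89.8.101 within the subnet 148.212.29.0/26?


Subnet network: 148.212.29.0
Test IP AND mask: 6.89.8.64
No, 6.89.8.101 is not in 148.212.29.0/26


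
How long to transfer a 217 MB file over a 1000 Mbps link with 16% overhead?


Effective throughput = 1000 * (1 - 16/100) = 840 Mbps
File size in Mb = 217 * 8 = 1736 Mb
Time = 1736 / 840
Time = 2.0667 seconds


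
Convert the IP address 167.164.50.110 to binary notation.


167 = 10100111
164 = 10100100
50 = 00110010
110 = 01101110
Binary: 10100111.10100100.00110010.01101110


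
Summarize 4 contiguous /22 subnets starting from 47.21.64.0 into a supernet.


Original prefix: /22
Number of subnets: 4 = 2^2
New prefix = 22 - 2 = 20
Supernet: 47.21.64.0/20


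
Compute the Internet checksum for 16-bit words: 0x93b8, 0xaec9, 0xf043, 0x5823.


Sum all words (with carry folding):
+ 0x93b8 = 0x93b8
+ 0xaec9 = 0x4282
+ 0xf043 = 0x32c6
+ 0x5823 = 0x8ae9
One's complement: ~0x8ae9
Checksum = 0x7516


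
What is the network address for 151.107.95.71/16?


IP:   10010111.01101011.01011111.01000111
Mask: 11111111.11111111.00000000.00000000
AND operation:
Net:  10010111.01101011.00000000.00000000
Network: 151.107.0.0/16


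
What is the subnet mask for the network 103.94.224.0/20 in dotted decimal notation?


/20 means 20 network bits, 12 host bits
Binary: 11111111111111111111000000000000
Mask: 255.255.240.0


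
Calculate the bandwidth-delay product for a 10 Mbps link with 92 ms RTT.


BDP = bandwidth * RTT
= 10 Mbps * 92 ms
= 10 * 1e6 * 92 / 1000 bits
= 920000 bits
= 115000 bytes
= 112.3047 KB
BDP = 920000 bits (115000 bytes)


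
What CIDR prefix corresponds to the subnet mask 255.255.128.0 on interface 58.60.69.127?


Binary: 11111111.11111111.10000000.00000000
Count leading 1s
Prefix: /17


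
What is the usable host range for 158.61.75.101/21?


Network: 158.61.72.0
Broadcast: 158.61.79.255
First usable = network + 1
Last usable = broadcast - 1
Range: 158.61.72.1 to 158.61.79.254


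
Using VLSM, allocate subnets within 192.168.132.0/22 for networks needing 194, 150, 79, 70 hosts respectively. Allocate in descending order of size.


194 hosts -> /24 (254 usable): 192.168.132.0/24
150 hosts -> /24 (254 usable): 192.168.133.0/24
79 hosts -> /25 (126 usable): 192.168.134.0/25
70 hosts -> /25 (126 usable): 192.168.134.128/25
Allocation: 192.168.132.0/24 (194 hosts, 254 usable); 192.168.133.0/24 (150 hosts, 254 usable); 192.168.134.0/25 (79 hosts, 126 usable); 192.168.134.128/25 (70 hosts, 126 usable)


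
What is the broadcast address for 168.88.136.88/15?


Network: 168.88.0.0/15
Host bits = 17
Set all host bits to 1:
Broadcast: 168.89.255.255


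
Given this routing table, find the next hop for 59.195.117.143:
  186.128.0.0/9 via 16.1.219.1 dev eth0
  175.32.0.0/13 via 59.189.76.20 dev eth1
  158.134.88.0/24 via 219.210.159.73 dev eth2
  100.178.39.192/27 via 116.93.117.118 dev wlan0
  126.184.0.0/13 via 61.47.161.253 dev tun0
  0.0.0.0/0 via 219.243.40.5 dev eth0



Longest prefix match for 59.195.117.143:
  /9 186.128.0.0: no
  /13 175.32.0.0: no
  /24 158.134.88.0: no
  /27 100.178.39.192: no
  /13 126.184.0.0: no
  /0 0.0.0.0: MATCH
Selected: next-hop 219.243.40.5 via eth0 (matched /0)


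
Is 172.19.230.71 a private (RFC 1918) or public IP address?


RFC 1918 private ranges:
  10.0.0.0/8 (10.0.0.0 - 10.255.255.255)
  172.16.0.0/12 (172.16.0.0 - 172.31.255.255)
  192.168.0.0/16 (192.168.0.0 - 192.168.255.255)
Private (in 172.16.0.0/12)


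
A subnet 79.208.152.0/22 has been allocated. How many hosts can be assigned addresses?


Host bits = 32 - 22 = 10
Total addresses = 2^10 = 1024
Usable = total - 2 (network and broadcast)
Usable hosts: 1022


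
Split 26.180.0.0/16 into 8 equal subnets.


New prefix = 16 + 3 = 19
Each subnet has 8192 addresses
  26.180.0.0/19
  26.180.32.0/19
  26.180.64.0/19
  26.180.96.0/19
  26.180.128.0/19
  26.180.160.0/19
  26.180.192.0/19
  26.180.224.0/19
Subnets: 26.180.0.0/19, 26.180.32.0/19, 26.180.64.0/19, 26.180.96.0/19, 26.180.128.0/19, 26.180.160.0/19, 26.180.192.0/19, 26.180.224.0/19


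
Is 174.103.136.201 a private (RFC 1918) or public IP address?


RFC 1918 private ranges:
  10.0.0.0/8 (10.0.0.0 - 10.255.255.255)
  172.16.0.0/12 (172.16.0.0 - 172.31.255.255)
  192.168.0.0/16 (192.168.0.0 - 192.168.255.255)
Public (not in any RFC 1918 range)


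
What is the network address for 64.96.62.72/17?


IP:   01000000.01100000.00111110.01001000
Mask: 11111111.11111111.10000000.00000000
AND operation:
Net:  01000000.01100000.00000000.00000000
Network: 64.96.0.0/17


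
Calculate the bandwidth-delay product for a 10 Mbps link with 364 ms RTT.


BDP = bandwidth * RTT
= 10 Mbps * 364 ms
= 10 * 1e6 * 364 / 1000 bits
= 3640000 bits
= 455000 bytes
= 444.3359 KB
BDP = 3640000 bits (455000 bytes)


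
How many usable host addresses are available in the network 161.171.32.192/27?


Host bits = 32 - 27 = 5
Total addresses = 2^5 = 32
Usable = total - 2 (network and broadcast)
Usable hosts: 30


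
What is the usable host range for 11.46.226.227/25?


Network: 11.46.226.128
Broadcast: 11.46.226.255
First usable = network + 1
Last usable = broadcast - 1
Range: 11.46.226.129 to 11.46.226.254


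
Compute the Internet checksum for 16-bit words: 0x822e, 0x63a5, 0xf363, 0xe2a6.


Sum all words (with carry folding):
+ 0x822e = 0x822e
+ 0x63a5 = 0xe5d3
+ 0xf363 = 0xd937
+ 0xe2a6 = 0xbbde
One's complement: ~0xbbde
Checksum = 0x4421


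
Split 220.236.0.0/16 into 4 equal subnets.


New prefix = 16 + 2 = 18
Each subnet has 16384 addresses
  220.236.0.0/18
  220.236.64.0/18
  220.236.128.0/18
  220.236.192.0/18
Subnets: 220.236.0.0/18, 220.236.64.0/18, 220.236.128.0/18, 220.236.192.0/18


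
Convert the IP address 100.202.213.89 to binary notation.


100 = 01100100
202 = 11001010
213 = 11010101
89 = 01011001
Binary: 01100100.11001010.11010101.01011001


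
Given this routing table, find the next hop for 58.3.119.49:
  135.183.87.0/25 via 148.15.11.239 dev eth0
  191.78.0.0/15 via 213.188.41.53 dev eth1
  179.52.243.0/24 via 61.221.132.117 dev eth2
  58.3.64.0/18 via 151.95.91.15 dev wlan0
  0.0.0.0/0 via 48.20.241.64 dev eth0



Longest prefix match for 58.3.119.49:
  /25 135.183.87.0: no
  /15 191.78.0.0: no
  /24 179.52.243.0: no
  /18 58.3.64.0: MATCH
  /0 0.0.0.0: MATCH
Selected: next-hop 151.95.91.15 via wlan0 (matched /18)


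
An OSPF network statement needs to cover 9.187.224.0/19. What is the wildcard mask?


Subnet mask: 255.255.224.0
Wildcard = 255.255.255.255 - subnet mask
255 - 255 = 0
255 - 255 = 0
255 - 224 = 31
255 - 0 = 255
Wildcard: 0.0.31.255


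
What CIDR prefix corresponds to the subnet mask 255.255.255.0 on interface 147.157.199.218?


Binary: 11111111.11111111.11111111.00000000
Count leading 1s
Prefix: /24


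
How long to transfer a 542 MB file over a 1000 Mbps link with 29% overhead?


Effective throughput = 1000 * (1 - 29/100) = 710 Mbps
File size in Mb = 542 * 8 = 4336 Mb
Time = 4336 / 710
Time = 6.107 seconds


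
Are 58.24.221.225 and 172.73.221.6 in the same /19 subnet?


Mask: 255.255.224.0
58.24.221.225 AND mask = 58.24.192.0
172.73.221.6 AND mask = 172.73.192.0
No, different subnets (58.24.192.0 vs 172.73.192.0)


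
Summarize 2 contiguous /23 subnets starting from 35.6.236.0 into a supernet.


Original prefix: /23
Number of subnets: 2 = 2^1
New prefix = 23 - 1 = 22
Supernet: 35.6.236.0/22


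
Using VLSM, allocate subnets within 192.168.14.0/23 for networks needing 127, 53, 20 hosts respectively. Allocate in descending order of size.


127 hosts -> /24 (254 usable): 192.168.14.0/24
53 hosts -> /26 (62 usable): 192.168.15.0/26
20 hosts -> /27 (30 usable): 192.168.15.64/27
Allocation: 192.168.14.0/24 (127 hosts, 254 usable); 192.168.15.0/26 (53 hosts, 62 usable); 192.168.15.64/27 (20 hosts, 30 usable)


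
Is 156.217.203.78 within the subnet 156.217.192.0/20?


Subnet network: 156.217.192.0
Test IP AND mask: 156.217.192.0
Yes, 156.217.203.78 is in 156.217.192.0/20


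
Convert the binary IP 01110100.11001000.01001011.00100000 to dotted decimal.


01110100 = 116
11001000 = 200
01001011 = 75
00100000 = 32
IP: 116.200.75.32


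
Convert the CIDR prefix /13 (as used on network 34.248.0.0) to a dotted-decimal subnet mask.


/13 means 13 network bits, 19 host bits
Binary: 11111111111110000000000000000000
Mask: 255.248.0.0


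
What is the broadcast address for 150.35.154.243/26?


Network: 150.35.154.192/26
Host bits = 6
Set all host bits to 1:
Broadcast: 150.35.154.255


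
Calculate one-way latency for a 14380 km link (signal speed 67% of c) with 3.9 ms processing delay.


Speed = 0.67 * 3e5 km/s = 201000 km/s
Propagation delay = 14380 / 201000 = 0.0715 s = 71.5423 ms
Processing delay = 3.9 ms
Total one-way latency = 75.4423 ms


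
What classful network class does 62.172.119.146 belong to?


First octet: 62
Binary: 00111110
0xxxxxxx -> Class A (1-126)
Class A, default mask 255.0.0.0 (/8)


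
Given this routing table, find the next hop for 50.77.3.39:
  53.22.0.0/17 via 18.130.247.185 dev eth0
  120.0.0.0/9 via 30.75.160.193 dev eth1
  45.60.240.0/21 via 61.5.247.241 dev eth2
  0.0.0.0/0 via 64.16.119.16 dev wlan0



Longest prefix match for 50.77.3.39:
  /17 53.22.0.0: no
  /9 120.0.0.0: no
  /21 45.60.240.0: no
  /0 0.0.0.0: MATCH
Selected: next-hop 64.16.119.16 via wlan0 (matched /0)


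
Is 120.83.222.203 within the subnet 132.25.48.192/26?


Subnet network: 132.25.48.192
Test IP AND mask: 120.83.222.192
No, 120.83.222.203 is not in 132.25.48.192/26


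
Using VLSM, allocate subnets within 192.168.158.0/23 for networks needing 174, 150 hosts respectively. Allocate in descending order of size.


174 hosts -> /24 (254 usable): 192.168.158.0/24
150 hosts -> /24 (254 usable): 192.168.159.0/24
Allocation: 192.168.158.0/24 (174 hosts, 254 usable); 192.168.159.0/24 (150 hosts, 254 usable)


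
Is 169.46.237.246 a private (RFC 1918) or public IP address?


RFC 1918 private ranges:
  10.0.0.0/8 (10.0.0.0 - 10.255.255.255)
  172.16.0.0/12 (172.16.0.0 - 172.31.255.255)
  192.168.0.0/16 (192.168.0.0 - 192.168.255.255)
Public (not in any RFC 1918 range)


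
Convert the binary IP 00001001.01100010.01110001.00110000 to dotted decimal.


00001001 = 9
01100010 = 98
01110001 = 113
00110000 = 48
IP: 9.98.113.48


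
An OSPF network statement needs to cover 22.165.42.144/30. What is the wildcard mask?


Subnet mask: 255.255.255.252
Wildcard = 255.255.255.255 - subnet mask
255 - 255 = 0
255 - 255 = 0
255 - 255 = 0
255 - 252 = 3
Wildcard: 0.0.0.3


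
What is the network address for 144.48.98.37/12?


IP:   10010000.00110000.01100010.00100101
Mask: 11111111.11110000.00000000.00000000
AND operation:
Net:  10010000.00110000.00000000.00000000
Network: 144.48.0.0/12


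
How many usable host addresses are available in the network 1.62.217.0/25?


Host bits = 32 - 25 = 7
Total addresses = 2^7 = 128
Usable = total - 2 (network and broadcast)
Usable hosts: 126


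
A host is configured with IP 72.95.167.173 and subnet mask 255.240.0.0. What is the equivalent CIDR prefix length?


Binary: 11111111.11110000.00000000.00000000
Count leading 1s
Prefix: /12


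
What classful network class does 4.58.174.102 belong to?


First octet: 4
Binary: 00000100
0xxxxxxx -> Class A (1-126)
Class A, default mask 255.0.0.0 (/8)


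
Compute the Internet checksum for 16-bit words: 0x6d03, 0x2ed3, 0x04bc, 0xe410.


Sum all words (with carry folding):
+ 0x6d03 = 0x6d03
+ 0x2ed3 = 0x9bd6
+ 0x04bc = 0xa092
+ 0xe410 = 0x84a3
One's complement: ~0x84a3
Checksum = 0x7b5c


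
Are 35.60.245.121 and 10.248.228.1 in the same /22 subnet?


Mask: 255.255.252.0
35.60.245.121 AND mask = 35.60.244.0
10.248.228.1 AND mask = 10.248.228.0
No, different subnets (35.60.244.0 vs 10.248.228.0)


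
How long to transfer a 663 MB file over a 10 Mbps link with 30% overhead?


Effective throughput = 10 * (1 - 30/100) = 7 Mbps
File size in Mb = 663 * 8 = 5304 Mb
Time = 5304 / 7
Time = 757.7143 seconds


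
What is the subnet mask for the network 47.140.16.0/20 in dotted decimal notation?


/20 means 20 network bits, 12 host bits
Binary: 11111111111111111111000000000000
Mask: 255.255.240.0


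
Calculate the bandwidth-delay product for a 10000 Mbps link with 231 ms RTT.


BDP = bandwidth * RTT
= 10000 Mbps * 231 ms
= 10000 * 1e6 * 231 / 1000 bits
= 2310000000 bits
= 288750000 bytes
= 281982.4219 KB
BDP = 2310000000 bits (288750000 bytes)


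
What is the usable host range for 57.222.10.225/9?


Network: 57.128.0.0
Broadcast: 57.255.255.255
First usable = network + 1
Last usable = broadcast - 1
Range: 57.128.0.1 to 57.255.255.254


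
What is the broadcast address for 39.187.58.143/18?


Network: 39.187.0.0/18
Host bits = 14
Set all host bits to 1:
Broadcast: 39.187.63.255


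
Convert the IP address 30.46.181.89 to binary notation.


30 = 00011110
46 = 00101110
181 = 10110101
89 = 01011001
Binary: 00011110.00101110.10110101.01011001


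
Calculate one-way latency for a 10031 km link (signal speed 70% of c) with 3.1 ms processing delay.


Speed = 0.7 * 3e5 km/s = 210000 km/s
Propagation delay = 10031 / 210000 = 0.0478 s = 47.7667 ms
Processing delay = 3.1 ms
Total one-way latency = 50.8667 ms


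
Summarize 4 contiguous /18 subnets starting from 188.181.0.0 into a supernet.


Original prefix: /18
Number of subnets: 4 = 2^2
New prefix = 18 - 2 = 16
Supernet: 188.181.0.0/16


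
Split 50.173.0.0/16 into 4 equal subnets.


New prefix = 16 + 2 = 18
Each subnet has 16384 addresses
  50.173.0.0/18
  50.173.64.0/18
  50.173.128.0/18
  50.173.192.0/18
Subnets: 50.173.0.0/18, 50.173.64.0/18, 50.173.128.0/18, 50.173.192.0/18


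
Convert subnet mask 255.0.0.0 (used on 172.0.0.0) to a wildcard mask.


Subnet mask: 255.0.0.0
Wildcard = 255.255.255.255 - subnet mask
255 - 255 = 0
255 - 0 = 255
255 - 0 = 255
255 - 0 = 255
Wildcard: 0.255.255.255


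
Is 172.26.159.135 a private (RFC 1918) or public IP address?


RFC 1918 private ranges:
  10.0.0.0/8 (10.0.0.0 - 10.255.255.255)
  172.16.0.0/12 (172.16.0.0 - 172.31.255.255)
  192.168.0.0/16 (192.168.0.0 - 192.168.255.255)
Private (in 172.16.0.0/12)


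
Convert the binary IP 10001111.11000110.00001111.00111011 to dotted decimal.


10001111 = 143
11000110 = 198
00001111 = 15
00111011 = 59
IP: 143.198.15.59


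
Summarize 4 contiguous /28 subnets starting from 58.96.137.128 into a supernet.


Original prefix: /28
Number of subnets: 4 = 2^2
New prefix = 28 - 2 = 26
Supernet: 58.96.137.128/26


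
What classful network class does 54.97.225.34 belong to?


First octet: 54
Binary: 00110110
0xxxxxxx -> Class A (1-126)
Class A, default mask 255.0.0.0 (/8)


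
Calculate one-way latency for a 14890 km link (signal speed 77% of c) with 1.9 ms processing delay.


Speed = 0.77 * 3e5 km/s = 231000 km/s
Propagation delay = 14890 / 231000 = 0.0645 s = 64.4589 ms
Processing delay = 1.9 ms
Total one-way latency = 66.3589 ms


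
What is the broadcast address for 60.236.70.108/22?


Network: 60.236.68.0/22
Host bits = 10
Set all host bits to 1:
Broadcast: 60.236.71.255


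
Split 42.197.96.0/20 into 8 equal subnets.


New prefix = 20 + 3 = 23
Each subnet has 512 addresses
  42.197.96.0/23
  42.197.98.0/23
  42.197.100.0/23
  42.197.102.0/23
  42.197.104.0/23
  42.197.106.0/23
  42.197.108.0/23
  42.197.110.0/23
Subnets: 42.197.96.0/23, 42.197.98.0/23, 42.197.100.0/23, 42.197.102.0/23, 42.197.104.0/23, 42.197.106.0/23, 42.197.108.0/23, 42.197.110.0/23


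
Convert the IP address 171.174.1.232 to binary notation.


171 = 10101011
174 = 10101110
1 = 00000001
232 = 11101000
Binary: 10101011.10101110.00000001.11101000


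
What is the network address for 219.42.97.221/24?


IP:   11011011.00101010.01100001.11011101
Mask: 11111111.11111111.11111111.00000000
AND operation:
Net:  11011011.00101010.01100001.00000000
Network: 219.42.97.0/24


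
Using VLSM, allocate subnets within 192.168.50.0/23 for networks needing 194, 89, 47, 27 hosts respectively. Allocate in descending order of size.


194 hosts -> /24 (254 usable): 192.168.50.0/24
89 hosts -> /25 (126 usable): 192.168.51.0/25
47 hosts -> /26 (62 usable): 192.168.51.128/26
27 hosts -> /27 (30 usable): 192.168.51.192/27
Allocation: 192.168.50.0/24 (194 hosts, 254 usable); 192.168.51.0/25 (89 hosts, 126 usable); 192.168.51.128/26 (47 hosts, 62 usable); 192.168.51.192/27 (27 hosts, 30 usable)


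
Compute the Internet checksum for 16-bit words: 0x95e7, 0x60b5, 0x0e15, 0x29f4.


Sum all words (with carry folding):
+ 0x95e7 = 0x95e7
+ 0x60b5 = 0xf69c
+ 0x0e15 = 0x04b2
+ 0x29f4 = 0x2ea6
One's complement: ~0x2ea6
Checksum = 0xd159


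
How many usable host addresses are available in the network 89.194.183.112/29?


Host bits = 32 - 29 = 3
Total addresses = 2^3 = 8
Usable = total - 2 (network and broadcast)
Usable hosts: 6


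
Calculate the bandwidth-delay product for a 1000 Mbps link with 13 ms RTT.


BDP = bandwidth * RTT
= 1000 Mbps * 13 ms
= 1000 * 1e6 * 13 / 1000 bits
= 13000000 bits
= 1625000 bytes
= 1586.9141 KB
BDP = 13000000 bits (1625000 bytes)


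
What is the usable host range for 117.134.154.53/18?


Network: 117.134.128.0
Broadcast: 117.134.191.255
First usable = network + 1
Last usable = broadcast - 1
Range: 117.134.128.1 to 117.134.191.254


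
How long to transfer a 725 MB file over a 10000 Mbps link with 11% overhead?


Effective throughput = 10000 * (1 - 11/100) = 8900 Mbps
File size in Mb = 725 * 8 = 5800 Mb
Time = 5800 / 8900
Time = 0.6517 seconds


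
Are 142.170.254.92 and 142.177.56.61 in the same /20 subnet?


Mask: 255.255.240.0
142.170.254.92 AND mask = 142.170.240.0
142.177.56.61 AND mask = 142.177.48.0
No, different subnets (142.170.240.0 vs 142.177.48.0)


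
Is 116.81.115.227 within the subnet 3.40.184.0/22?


Subnet network: 3.40.184.0
Test IP AND mask: 116.81.112.0
No, 116.81.115.227 is not in 3.40.184.0/22


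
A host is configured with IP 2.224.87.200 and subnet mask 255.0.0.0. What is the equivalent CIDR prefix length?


Binary: 11111111.00000000.00000000.00000000
Count leading 1s
Prefix: /8


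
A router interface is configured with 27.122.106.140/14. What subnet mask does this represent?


/14 means 14 network bits, 18 host bits
Binary: 11111111111111000000000000000000
Mask: 255.252.0.0


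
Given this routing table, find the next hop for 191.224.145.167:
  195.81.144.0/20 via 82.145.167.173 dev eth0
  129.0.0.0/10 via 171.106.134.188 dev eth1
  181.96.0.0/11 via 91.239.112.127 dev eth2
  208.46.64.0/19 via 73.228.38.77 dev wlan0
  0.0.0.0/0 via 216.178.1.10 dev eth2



Longest prefix match for 191.224.145.167:
  /20 195.81.144.0: no
  /10 129.0.0.0: no
  /11 181.96.0.0: no
  /19 208.46.64.0: no
  /0 0.0.0.0: MATCH
Selected: next-hop 216.178.1.10 via eth2 (matched /0)


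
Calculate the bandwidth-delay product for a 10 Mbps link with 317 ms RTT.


BDP = bandwidth * RTT
= 10 Mbps * 317 ms
= 10 * 1e6 * 317 / 1000 bits
= 3170000 bits
= 396250 bytes
= 386.9629 KB
BDP = 3170000 bits (396250 bytes)


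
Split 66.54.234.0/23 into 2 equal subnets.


New prefix = 23 + 1 = 24
Each subnet has 256 addresses
  66.54.234.0/24
  66.54.235.0/24
Subnets: 66.54.234.0/24, 66.54.235.0/24


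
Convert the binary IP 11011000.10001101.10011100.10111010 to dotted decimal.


11011000 = 216
10001101 = 141
10011100 = 156
10111010 = 186
IP: 216.141.156.186


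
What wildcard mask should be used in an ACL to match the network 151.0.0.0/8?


Subnet mask: 255.0.0.0
Wildcard = 255.255.255.255 - subnet mask
255 - 255 = 0
255 - 0 = 255
255 - 0 = 255
255 - 0 = 255
Wildcard: 0.255.255.255


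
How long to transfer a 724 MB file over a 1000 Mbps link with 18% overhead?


Effective throughput = 1000 * (1 - 18/100) = 820.0 Mbps
File size in Mb = 724 * 8 = 5792 Mb
Time = 5792 / 820.0
Time = 7.0634 seconds


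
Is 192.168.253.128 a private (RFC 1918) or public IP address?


RFC 1918 private ranges:
  10.0.0.0/8 (10.0.0.0 - 10.255.255.255)
  172.16.0.0/12 (172.16.0.0 - 172.31.255.255)
  192.168.0.0/16 (192.168.0.0 - 192.168.255.255)
Private (in 192.168.0.0/16)


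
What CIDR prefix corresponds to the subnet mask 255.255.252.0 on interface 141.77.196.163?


Binary: 11111111.11111111.11111100.00000000
Count leading 1s
Prefix: /22


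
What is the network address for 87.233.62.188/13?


IP:   01010111.11101001.00111110.10111100
Mask: 11111111.11111000.00000000.00000000
AND operation:
Net:  01010111.11101000.00000000.00000000
Network: 87.232.0.0/13


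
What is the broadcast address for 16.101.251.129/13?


Network: 16.96.0.0/13
Host bits = 19
Set all host bits to 1:
Broadcast: 16.103.255.255


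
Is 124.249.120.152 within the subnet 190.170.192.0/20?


Subnet network: 190.170.192.0
Test IP AND mask: 124.249.112.0
No, 124.249.120.152 is not in 190.170.192.0/20


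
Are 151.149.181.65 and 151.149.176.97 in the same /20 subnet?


Mask: 255.255.240.0
151.149.181.65 AND mask = 151.149.176.0
151.149.176.97 AND mask = 151.149.176.0
Yes, same subnet (151.149.176.0)


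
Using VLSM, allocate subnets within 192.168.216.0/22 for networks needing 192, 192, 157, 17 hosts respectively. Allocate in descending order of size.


192 hosts -> /24 (254 usable): 192.168.216.0/24
192 hosts -> /24 (254 usable): 192.168.217.0/24
157 hosts -> /24 (254 usable): 192.168.218.0/24
17 hosts -> /27 (30 usable): 192.168.219.0/27
Allocation: 192.168.216.0/24 (192 hosts, 254 usable); 192.168.217.0/24 (192 hosts, 254 usable); 192.168.218.0/24 (157 hosts, 254 usable); 192.168.219.0/27 (17 hosts, 30 usable)


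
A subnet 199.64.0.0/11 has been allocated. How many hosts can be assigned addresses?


Host bits = 32 - 11 = 21
Total addresses = 2^21 = 2097152
Usable = total - 2 (network and broadcast)
Usable hosts: 2097150
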